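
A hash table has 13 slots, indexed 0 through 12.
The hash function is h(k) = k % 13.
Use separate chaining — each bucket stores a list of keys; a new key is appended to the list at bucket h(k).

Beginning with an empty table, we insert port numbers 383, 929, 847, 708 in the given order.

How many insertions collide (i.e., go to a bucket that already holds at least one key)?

383 -> bucket 6
929 -> bucket 6 (collision)
847 -> bucket 2
708 -> bucket 6 (collision)
Final buckets:
0: .
1: .
2: 847
3: .
4: .
5: .
6: 383 -> 929 -> 708
7: .
8: .
9: .
10: .
11: .
12: .

2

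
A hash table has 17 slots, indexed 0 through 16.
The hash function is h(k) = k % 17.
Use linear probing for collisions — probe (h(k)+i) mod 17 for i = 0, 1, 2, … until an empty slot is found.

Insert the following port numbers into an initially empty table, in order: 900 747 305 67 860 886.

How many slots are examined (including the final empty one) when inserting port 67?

900 hashes to 16; slot 16 is free -> place at 16.
747 hashes to 16; 16 taken -> place at 0.
305 hashes to 16; 16,0 taken -> place at 1.
67 hashes to 16; 16,0,1 taken -> place at 2.
860 hashes to 10; slot 10 is free -> place at 10.
886 hashes to 2; 2 taken -> place at 3.
Table: [747, 305, 67, 886, —, —, —, —, —, —, 860, —, —, —, —, —, 900]

4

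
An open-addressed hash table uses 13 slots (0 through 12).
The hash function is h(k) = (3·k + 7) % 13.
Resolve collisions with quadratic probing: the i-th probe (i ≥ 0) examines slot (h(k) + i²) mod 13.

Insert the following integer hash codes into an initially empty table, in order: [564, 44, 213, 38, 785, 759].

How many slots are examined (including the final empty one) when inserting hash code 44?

2

564: h=9 → slot 9
44: h=9, probe 9,10 → slot 10
213: h=9, probe 9,10,0 → slot 0
38: h=4 → slot 4
785: h=9, probe 9,10,0,5 → slot 5
759: h=9, probe 9,10,0,5,12 → slot 12
Table: [213, _, _, _, 38, 785, _, _, _, 564, 44, _, 759]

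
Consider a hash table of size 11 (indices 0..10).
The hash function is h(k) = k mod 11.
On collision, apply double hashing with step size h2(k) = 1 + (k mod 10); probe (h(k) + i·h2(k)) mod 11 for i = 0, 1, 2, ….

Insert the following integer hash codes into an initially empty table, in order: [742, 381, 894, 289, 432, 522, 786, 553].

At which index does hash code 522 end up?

8

Insert 742: h=5, slot 5 empty => index 5.
Insert 381: h=7, slot 7 empty => index 7.
Insert 894: h=3, slot 3 empty => index 3.
Insert 289: h=3, h2=10, slot 3 occupied => index 2.
Insert 432: h=3, h2=3, slot 3 occupied => index 6.
Insert 522: h=5, h2=3, slot 5 occupied => index 8.
Insert 786: h=5, h2=7, slot 5 occupied => index 1.
Insert 553: h=3, h2=4, slots 3,7 occupied => index 0.
Table: [553, 786, 289, 894, -, 742, 432, 381, 522, -, -]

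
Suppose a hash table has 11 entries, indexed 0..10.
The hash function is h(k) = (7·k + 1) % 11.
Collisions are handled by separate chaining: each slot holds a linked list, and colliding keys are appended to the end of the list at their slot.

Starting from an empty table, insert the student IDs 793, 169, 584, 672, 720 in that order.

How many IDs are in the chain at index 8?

3

793 -> bucket 8
169 -> bucket 7
584 -> bucket 8 (collision)
672 -> bucket 8 (collision)
720 -> bucket 3
Final buckets:
0: .
1: .
2: .
3: 720
4: .
5: .
6: .
7: 169
8: 793 -> 584 -> 672
9: .
10: .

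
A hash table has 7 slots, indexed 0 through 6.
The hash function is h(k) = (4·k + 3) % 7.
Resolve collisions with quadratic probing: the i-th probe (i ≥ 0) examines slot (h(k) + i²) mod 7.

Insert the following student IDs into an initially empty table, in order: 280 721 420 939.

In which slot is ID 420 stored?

Insert 280: h=3, slot 3 empty => index 3.
Insert 721: h=3, slot 3 occupied => index 4.
Insert 420: h=3, slots 3,4 occupied => index 0.
Insert 939: h=0, slot 0 occupied => index 1.
Table: [420, 939, -, 280, 721, -, -]

0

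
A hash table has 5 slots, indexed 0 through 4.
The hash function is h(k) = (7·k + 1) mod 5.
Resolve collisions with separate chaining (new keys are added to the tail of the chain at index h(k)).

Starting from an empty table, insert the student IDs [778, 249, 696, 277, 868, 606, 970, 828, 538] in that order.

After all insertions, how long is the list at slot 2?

4

778 -> bucket 2
249 -> bucket 4
696 -> bucket 3
277 -> bucket 0
868 -> bucket 2 (collision)
606 -> bucket 3 (collision)
970 -> bucket 1
828 -> bucket 2 (collision)
538 -> bucket 2 (collision)
Final buckets:
0: 277
1: 970
2: 778 -> 868 -> 828 -> 538
3: 696 -> 606
4: 249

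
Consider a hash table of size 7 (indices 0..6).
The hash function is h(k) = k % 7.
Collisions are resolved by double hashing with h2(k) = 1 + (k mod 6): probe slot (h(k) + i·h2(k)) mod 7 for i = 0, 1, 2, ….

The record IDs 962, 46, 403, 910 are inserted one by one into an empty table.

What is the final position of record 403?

Insert 962: h=3, slot 3 empty -> index 3.
Insert 46: h=4, slot 4 empty -> index 4.
Insert 403: h=4, h2=2, slot 4 occupied -> index 6.
Insert 910: h=0, slot 0 empty -> index 0.
Table: [910, -, -, 962, 46, -, 403]

6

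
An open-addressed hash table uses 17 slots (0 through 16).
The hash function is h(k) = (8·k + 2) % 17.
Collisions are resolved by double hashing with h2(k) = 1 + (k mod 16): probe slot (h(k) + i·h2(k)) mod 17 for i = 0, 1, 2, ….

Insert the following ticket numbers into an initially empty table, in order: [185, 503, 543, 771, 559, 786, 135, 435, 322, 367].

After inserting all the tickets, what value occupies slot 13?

Insert 185: h=3, slot 3 empty → index 3.
Insert 503: h=14, slot 14 empty → index 14.
Insert 543: h=11, slot 11 empty → index 11.
Insert 771: h=16, slot 16 empty → index 16.
Insert 559: h=3, h2=16, slot 3 occupied → index 2.
Insert 786: h=0, slot 0 empty → index 0.
Insert 135: h=11, h2=8, slots 11,2 occupied → index 10.
Insert 435: h=14, h2=4, slot 14 occupied → index 1.
Insert 322: h=11, h2=3, slots 11,14,0,3 occupied → index 6.
Insert 367: h=14, h2=16, slot 14 occupied → index 13.
Table: [786, 435, 559, 185, _, _, 322, _, _, _, 135, 543, _, 367, 503, _, 771]

367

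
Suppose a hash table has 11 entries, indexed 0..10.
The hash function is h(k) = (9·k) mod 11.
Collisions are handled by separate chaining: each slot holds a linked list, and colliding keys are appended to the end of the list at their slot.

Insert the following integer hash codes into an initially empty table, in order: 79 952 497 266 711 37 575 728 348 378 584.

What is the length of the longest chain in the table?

79 -> bucket 7
952 -> bucket 10
497 -> bucket 7 (collision)
266 -> bucket 7 (collision)
711 -> bucket 8
37 -> bucket 3
575 -> bucket 5
728 -> bucket 7 (collision)
348 -> bucket 8 (collision)
378 -> bucket 3 (collision)
584 -> bucket 9
Final buckets:
0: -
1: -
2: -
3: 37 -> 378
4: -
5: 575
6: -
7: 79 -> 497 -> 266 -> 728
8: 711 -> 348
9: 584
10: 952

4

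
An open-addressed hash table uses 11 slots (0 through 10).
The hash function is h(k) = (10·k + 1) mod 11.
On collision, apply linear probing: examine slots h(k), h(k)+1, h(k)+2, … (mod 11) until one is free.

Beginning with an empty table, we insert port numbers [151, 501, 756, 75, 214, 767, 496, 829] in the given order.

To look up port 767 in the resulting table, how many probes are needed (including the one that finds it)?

5

Insert 151: h=4, slot 4 empty -> index 4.
Insert 501: h=6, slot 6 empty -> index 6.
Insert 756: h=4, slot 4 occupied -> index 5.
Insert 75: h=3, slot 3 empty -> index 3.
Insert 214: h=7, slot 7 empty -> index 7.
Insert 767: h=4, slots 4,5,6,7 occupied -> index 8.
Insert 496: h=0, slot 0 empty -> index 0.
Insert 829: h=8, slot 8 occupied -> index 9.
Table: [496, ∅, ∅, 75, 151, 756, 501, 214, 767, 829, ∅]
Lookup 767: h=4, probe 4,5,6,7,8 → found at 8.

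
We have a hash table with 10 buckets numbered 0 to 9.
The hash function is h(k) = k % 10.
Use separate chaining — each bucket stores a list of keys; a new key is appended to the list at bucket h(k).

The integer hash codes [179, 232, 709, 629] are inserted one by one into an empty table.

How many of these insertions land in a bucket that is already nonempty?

2

Insert 179: h=9, bucket 9 empty → new chain.
Insert 232: h=2, bucket 2 empty → new chain.
Insert 709: h=9, bucket 9 nonempty → append to chain.
Insert 629: h=9, bucket 9 nonempty → append to chain.
Final buckets:
0: —
1: —
2: 232
3: —
4: —
5: —
6: —
7: —
8: —
9: 179 -> 709 -> 629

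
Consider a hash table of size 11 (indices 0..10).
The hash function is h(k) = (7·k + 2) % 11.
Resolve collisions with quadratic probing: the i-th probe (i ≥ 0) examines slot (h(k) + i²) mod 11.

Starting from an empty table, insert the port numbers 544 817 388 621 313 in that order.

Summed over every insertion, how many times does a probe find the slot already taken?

Insert 544: h=4, slot 4 empty => index 4.
Insert 817: h=1, slot 1 empty => index 1.
Insert 388: h=1, slot 1 occupied => index 2.
Insert 621: h=4, slot 4 occupied => index 5.
Insert 313: h=4, slots 4,5 occupied => index 8.
Table: [∅, 817, 388, ∅, 544, 621, ∅, ∅, 313, ∅, ∅]

4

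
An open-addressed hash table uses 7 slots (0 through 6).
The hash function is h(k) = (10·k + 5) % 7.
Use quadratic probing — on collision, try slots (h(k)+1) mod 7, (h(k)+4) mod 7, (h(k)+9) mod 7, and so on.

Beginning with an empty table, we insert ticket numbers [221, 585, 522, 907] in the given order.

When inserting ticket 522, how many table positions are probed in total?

3

221: h=3 → slot 3
585: h=3, probe 3,4 → slot 4
522: h=3, probe 3,4,0 → slot 0
907: h=3, probe 3,4,0,5 → slot 5
Table: [522, -, -, 221, 585, 907, -]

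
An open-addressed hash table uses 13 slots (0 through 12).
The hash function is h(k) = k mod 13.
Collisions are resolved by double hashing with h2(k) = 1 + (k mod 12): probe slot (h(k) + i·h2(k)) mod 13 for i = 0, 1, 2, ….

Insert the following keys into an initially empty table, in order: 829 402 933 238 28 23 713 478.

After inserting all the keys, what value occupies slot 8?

Insert 829: h=10, slot 10 empty => index 10.
Insert 402: h=12, slot 12 empty => index 12.
Insert 933: h=10, h2=10, slot 10 occupied => index 7.
Insert 238: h=4, slot 4 empty => index 4.
Insert 28: h=2, slot 2 empty => index 2.
Insert 23: h=10, h2=12, slot 10 occupied => index 9.
Insert 713: h=11, slot 11 empty => index 11.
Insert 478: h=10, h2=11, slot 10 occupied => index 8.
Table: [—, —, 28, —, 238, —, —, 933, 478, 23, 829, 713, 402]

478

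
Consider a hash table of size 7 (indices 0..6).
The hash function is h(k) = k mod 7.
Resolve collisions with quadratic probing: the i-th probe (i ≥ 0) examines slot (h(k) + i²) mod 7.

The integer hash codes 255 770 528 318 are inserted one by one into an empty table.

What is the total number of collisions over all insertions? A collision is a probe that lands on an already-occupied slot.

255: h=3 => slot 3
770: h=0 => slot 0
528: h=3, probe 3,4 => slot 4
318: h=3, probe 3,4,0,5 => slot 5
Table: [770, ., ., 255, 528, 318, .]

4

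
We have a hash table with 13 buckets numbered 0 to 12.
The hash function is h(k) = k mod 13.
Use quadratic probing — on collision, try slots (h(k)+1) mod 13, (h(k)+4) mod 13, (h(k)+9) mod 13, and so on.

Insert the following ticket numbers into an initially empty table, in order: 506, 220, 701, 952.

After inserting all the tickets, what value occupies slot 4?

506: h=12 => slot 12
220: h=12, probe 12,0 => slot 0
701: h=12, probe 12,0,3 => slot 3
952: h=3, probe 3,4 => slot 4
Table: [220, _, _, 701, 952, _, _, _, _, _, _, _, 506]

952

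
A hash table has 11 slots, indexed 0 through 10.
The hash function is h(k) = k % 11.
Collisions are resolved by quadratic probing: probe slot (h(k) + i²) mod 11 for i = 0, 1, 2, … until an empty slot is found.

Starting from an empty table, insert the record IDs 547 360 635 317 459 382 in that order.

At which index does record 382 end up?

2

547: h=8 -> slot 8
360: h=8, probe 8,9 -> slot 9
635: h=8, probe 8,9,1 -> slot 1
317: h=9, probe 9,10 -> slot 10
459: h=8, probe 8,9,1,6 -> slot 6
382: h=8, probe 8,9,1,6,2 -> slot 2
Table: [—, 635, 382, —, —, —, 459, —, 547, 360, 317]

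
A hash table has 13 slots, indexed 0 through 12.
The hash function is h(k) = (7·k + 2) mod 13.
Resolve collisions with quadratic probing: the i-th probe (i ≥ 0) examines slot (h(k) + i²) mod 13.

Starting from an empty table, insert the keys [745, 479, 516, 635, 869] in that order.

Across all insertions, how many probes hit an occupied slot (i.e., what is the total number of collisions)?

3

745: h=4 -> slot 4
479: h=1 -> slot 1
516: h=0 -> slot 0
635: h=1, probe 1,2 -> slot 2
869: h=1, probe 1,2,5 -> slot 5
Table: [516, 479, 635, -, 745, 869, -, -, -, -, -, -, -]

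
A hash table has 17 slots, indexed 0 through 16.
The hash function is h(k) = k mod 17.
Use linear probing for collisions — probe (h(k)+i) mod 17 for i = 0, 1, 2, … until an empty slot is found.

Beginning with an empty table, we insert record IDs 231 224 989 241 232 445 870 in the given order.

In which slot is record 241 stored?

5

Insert 231: h=10, slot 10 empty -> index 10.
Insert 224: h=3, slot 3 empty -> index 3.
Insert 989: h=3, slot 3 occupied -> index 4.
Insert 241: h=3, slots 3,4 occupied -> index 5.
Insert 232: h=11, slot 11 empty -> index 11.
Insert 445: h=3, slots 3,4,5 occupied -> index 6.
Insert 870: h=3, slots 3,4,5,6 occupied -> index 7.
Table: [—, —, —, 224, 989, 241, 445, 870, —, —, 231, 232, —, —, —, —, —]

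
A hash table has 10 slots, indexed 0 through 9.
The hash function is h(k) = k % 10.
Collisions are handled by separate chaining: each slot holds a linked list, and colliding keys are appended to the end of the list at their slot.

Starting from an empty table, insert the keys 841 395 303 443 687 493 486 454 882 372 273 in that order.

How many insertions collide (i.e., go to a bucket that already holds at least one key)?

841 -> bucket 1
395 -> bucket 5
303 -> bucket 3
443 -> bucket 3 (collision)
687 -> bucket 7
493 -> bucket 3 (collision)
486 -> bucket 6
454 -> bucket 4
882 -> bucket 2
372 -> bucket 2 (collision)
273 -> bucket 3 (collision)
Final buckets:
0: —
1: 841
2: 882 -> 372
3: 303 -> 443 -> 493 -> 273
4: 454
5: 395
6: 486
7: 687
8: —
9: —

4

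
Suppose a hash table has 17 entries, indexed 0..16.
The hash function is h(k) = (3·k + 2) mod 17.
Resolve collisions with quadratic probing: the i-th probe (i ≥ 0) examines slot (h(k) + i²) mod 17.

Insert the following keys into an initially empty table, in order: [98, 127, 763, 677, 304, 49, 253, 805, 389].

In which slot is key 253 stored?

98 hashes to 7; slot 7 is free -> place at 7.
127 hashes to 9; slot 9 is free -> place at 9.
763 hashes to 13; slot 13 is free -> place at 13.
677 hashes to 10; slot 10 is free -> place at 10.
304 hashes to 13; 13 taken -> place at 14.
49 hashes to 13; 13,14 taken -> place at 0.
253 hashes to 13; 13,14,0 taken -> place at 5.
805 hashes to 3; slot 3 is free -> place at 3.
389 hashes to 13; 13,14,0,5 taken -> place at 12.
Table: [49, ., ., 805, ., 253, ., 98, ., 127, 677, ., 389, 763, 304, ., .]

5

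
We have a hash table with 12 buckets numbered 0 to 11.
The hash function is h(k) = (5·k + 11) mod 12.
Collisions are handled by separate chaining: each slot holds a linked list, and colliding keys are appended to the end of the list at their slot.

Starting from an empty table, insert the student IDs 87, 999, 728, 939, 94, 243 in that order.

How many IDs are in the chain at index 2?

Insert 87: h=2, bucket 2 empty → new chain.
Insert 999: h=2, bucket 2 nonempty → append to chain.
Insert 728: h=3, bucket 3 empty → new chain.
Insert 939: h=2, bucket 2 nonempty → append to chain.
Insert 94: h=1, bucket 1 empty → new chain.
Insert 243: h=2, bucket 2 nonempty → append to chain.
Final buckets:
0: .
1: 94
2: 87 -> 999 -> 939 -> 243
3: 728
4: .
5: .
6: .
7: .
8: .
9: .
10: .
11: .

4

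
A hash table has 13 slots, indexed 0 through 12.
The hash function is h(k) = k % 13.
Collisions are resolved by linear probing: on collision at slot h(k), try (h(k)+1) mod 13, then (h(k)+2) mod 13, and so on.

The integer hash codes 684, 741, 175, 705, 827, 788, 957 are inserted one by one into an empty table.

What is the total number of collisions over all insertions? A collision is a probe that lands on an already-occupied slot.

684: h=8 => slot 8
741: h=0 => slot 0
175: h=6 => slot 6
705: h=3 => slot 3
827: h=8, probe 8,9 => slot 9
788: h=8, probe 8,9,10 => slot 10
957: h=8, probe 8,9,10,11 => slot 11
Table: [741, ∅, ∅, 705, ∅, ∅, 175, ∅, 684, 827, 788, 957, ∅]

6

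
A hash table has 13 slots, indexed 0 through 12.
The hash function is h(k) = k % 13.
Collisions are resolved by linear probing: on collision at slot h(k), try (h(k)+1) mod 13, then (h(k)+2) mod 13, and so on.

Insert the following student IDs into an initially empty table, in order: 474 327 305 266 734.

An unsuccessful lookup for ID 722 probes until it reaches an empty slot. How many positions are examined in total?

474 hashes to 6; slot 6 is free → place at 6.
327 hashes to 2; slot 2 is free → place at 2.
305 hashes to 6; 6 taken → place at 7.
266 hashes to 6; 6,7 taken → place at 8.
734 hashes to 6; 6,7,8 taken → place at 9.
Table: [., ., 327, ., ., ., 474, 305, 266, 734, ., ., .]
Lookup 722: h=7, probe 7,8,9,10 → slot 10 empty, not found.

4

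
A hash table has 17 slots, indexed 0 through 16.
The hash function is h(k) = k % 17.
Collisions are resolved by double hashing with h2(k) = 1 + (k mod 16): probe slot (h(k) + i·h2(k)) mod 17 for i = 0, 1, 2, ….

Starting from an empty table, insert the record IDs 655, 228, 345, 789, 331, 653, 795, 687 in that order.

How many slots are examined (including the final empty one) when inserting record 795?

Insert 655: h=9, slot 9 empty -> index 9.
Insert 228: h=7, slot 7 empty -> index 7.
Insert 345: h=5, slot 5 empty -> index 5.
Insert 789: h=7, h2=6, slot 7 occupied -> index 13.
Insert 331: h=8, slot 8 empty -> index 8.
Insert 653: h=7, h2=14, slot 7 occupied -> index 4.
Insert 795: h=13, h2=12, slots 13,8 occupied -> index 3.
Insert 687: h=7, h2=16, slot 7 occupied -> index 6.
Table: [_, _, _, 795, 653, 345, 687, 228, 331, 655, _, _, _, 789, _, _, _]

3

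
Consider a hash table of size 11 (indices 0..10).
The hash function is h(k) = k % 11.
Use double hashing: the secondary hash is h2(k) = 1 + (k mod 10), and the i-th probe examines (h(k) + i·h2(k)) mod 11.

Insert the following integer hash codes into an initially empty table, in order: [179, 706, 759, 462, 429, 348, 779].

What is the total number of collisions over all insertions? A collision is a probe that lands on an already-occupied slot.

179 hashes to 3; slot 3 is free -> place at 3.
706 hashes to 2; slot 2 is free -> place at 2.
759 hashes to 0; slot 0 is free -> place at 0.
462 hashes to 0, h2=3; 0,3 taken -> place at 6.
429 hashes to 0, h2=10; 0 taken -> place at 10.
348 hashes to 7; slot 7 is free -> place at 7.
779 hashes to 9; slot 9 is free -> place at 9.
Table: [759, ∅, 706, 179, ∅, ∅, 462, 348, ∅, 779, 429]

3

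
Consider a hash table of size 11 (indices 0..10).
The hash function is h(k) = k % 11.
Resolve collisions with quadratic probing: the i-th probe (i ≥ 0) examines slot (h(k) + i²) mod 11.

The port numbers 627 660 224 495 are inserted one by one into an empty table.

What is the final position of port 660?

627 hashes to 0; slot 0 is free -> place at 0.
660 hashes to 0; 0 taken -> place at 1.
224 hashes to 4; slot 4 is free -> place at 4.
495 hashes to 0; 0,1,4 taken -> place at 9.
Table: [627, 660, ., ., 224, ., ., ., ., 495, .]

1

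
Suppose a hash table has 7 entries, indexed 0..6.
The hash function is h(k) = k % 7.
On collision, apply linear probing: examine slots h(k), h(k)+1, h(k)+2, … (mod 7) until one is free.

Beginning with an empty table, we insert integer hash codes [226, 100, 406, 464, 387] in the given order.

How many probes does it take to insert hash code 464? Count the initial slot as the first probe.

Insert 226: h=2, slot 2 empty -> index 2.
Insert 100: h=2, slot 2 occupied -> index 3.
Insert 406: h=0, slot 0 empty -> index 0.
Insert 464: h=2, slots 2,3 occupied -> index 4.
Insert 387: h=2, slots 2,3,4 occupied -> index 5.
Table: [406, -, 226, 100, 464, 387, -]

3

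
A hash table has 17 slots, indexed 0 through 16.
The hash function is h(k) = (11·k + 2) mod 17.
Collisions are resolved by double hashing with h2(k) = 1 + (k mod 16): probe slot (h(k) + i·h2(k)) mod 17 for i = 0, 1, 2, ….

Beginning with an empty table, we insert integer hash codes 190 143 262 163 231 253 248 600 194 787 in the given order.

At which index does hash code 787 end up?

5

190: h=1 -> slot 1
143: h=11 -> slot 11
262: h=11, h2=7, probe 11,1,8 -> slot 8
163: h=10 -> slot 10
231: h=10, h2=8, probe 10,1,9 -> slot 9
253: h=14 -> slot 14
248: h=10, h2=9, probe 10,2 -> slot 2
600: h=6 -> slot 6
194: h=11, h2=3, probe 11,14,0 -> slot 0
787: h=6, h2=4, probe 6,10,14,1,5 -> slot 5
Table: [194, 190, 248, ∅, ∅, 787, 600, ∅, 262, 231, 163, 143, ∅, ∅, 253, ∅, ∅]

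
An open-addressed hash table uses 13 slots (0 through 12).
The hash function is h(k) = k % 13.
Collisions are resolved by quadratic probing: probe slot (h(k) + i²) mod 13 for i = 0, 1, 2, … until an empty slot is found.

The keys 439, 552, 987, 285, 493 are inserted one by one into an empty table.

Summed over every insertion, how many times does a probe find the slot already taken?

3

439 hashes to 10; slot 10 is free -> place at 10.
552 hashes to 6; slot 6 is free -> place at 6.
987 hashes to 12; slot 12 is free -> place at 12.
285 hashes to 12; 12 taken -> place at 0.
493 hashes to 12; 12,0 taken -> place at 3.
Table: [285, _, _, 493, _, _, 552, _, _, _, 439, _, 987]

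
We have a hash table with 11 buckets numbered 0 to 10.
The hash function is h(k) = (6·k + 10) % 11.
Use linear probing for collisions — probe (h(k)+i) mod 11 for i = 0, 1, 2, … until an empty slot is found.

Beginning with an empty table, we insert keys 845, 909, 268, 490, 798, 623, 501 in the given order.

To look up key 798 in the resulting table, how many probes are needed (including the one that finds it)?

2

845 hashes to 9; slot 9 is free → place at 9.
909 hashes to 8; slot 8 is free → place at 8.
268 hashes to 1; slot 1 is free → place at 1.
490 hashes to 2; slot 2 is free → place at 2.
798 hashes to 2; 2 taken → place at 3.
623 hashes to 8; 8,9 taken → place at 10.
501 hashes to 2; 2,3 taken → place at 4.
Table: [-, 268, 490, 798, 501, -, -, -, 909, 845, 623]
Lookup 798: h=2, probe 2,3 → found at 3.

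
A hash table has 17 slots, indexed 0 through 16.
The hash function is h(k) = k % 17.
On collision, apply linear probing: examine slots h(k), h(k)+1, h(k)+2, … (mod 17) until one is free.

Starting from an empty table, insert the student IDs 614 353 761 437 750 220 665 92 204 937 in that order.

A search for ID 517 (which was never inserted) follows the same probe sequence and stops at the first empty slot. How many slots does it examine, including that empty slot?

Insert 614: h=2, slot 2 empty → index 2.
Insert 353: h=13, slot 13 empty → index 13.
Insert 761: h=13, slot 13 occupied → index 14.
Insert 437: h=12, slot 12 empty → index 12.
Insert 750: h=2, slot 2 occupied → index 3.
Insert 220: h=16, slot 16 empty → index 16.
Insert 665: h=2, slots 2,3 occupied → index 4.
Insert 92: h=7, slot 7 empty → index 7.
Insert 204: h=0, slot 0 empty → index 0.
Insert 937: h=2, slots 2,3,4 occupied → index 5.
Table: [204, _, 614, 750, 665, 937, _, 92, _, _, _, _, 437, 353, 761, _, 220]
Lookup 517: h=7, probe 7,8 → slot 8 empty, not found.

2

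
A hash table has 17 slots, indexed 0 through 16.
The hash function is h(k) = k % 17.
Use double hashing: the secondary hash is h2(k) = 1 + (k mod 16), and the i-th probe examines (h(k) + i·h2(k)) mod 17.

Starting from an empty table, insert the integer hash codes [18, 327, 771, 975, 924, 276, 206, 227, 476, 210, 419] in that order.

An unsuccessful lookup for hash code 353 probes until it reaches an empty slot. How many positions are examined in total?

18 hashes to 1; slot 1 is free => place at 1.
327 hashes to 4; slot 4 is free => place at 4.
771 hashes to 6; slot 6 is free => place at 6.
975 hashes to 6, h2=16; 6 taken => place at 5.
924 hashes to 6, h2=13; 6 taken => place at 2.
276 hashes to 4, h2=5; 4 taken => place at 9.
206 hashes to 2, h2=15; 2 taken => place at 0.
227 hashes to 6, h2=4; 6 taken => place at 10.
476 hashes to 0, h2=13; 0 taken => place at 13.
210 hashes to 6, h2=3; 6,9 taken => place at 12.
419 hashes to 11; slot 11 is free => place at 11.
Table: [206, 18, 924, —, 327, 975, 771, —, —, 276, 227, 419, 210, 476, —, —, —]
Lookup 353: h=13, h2=2, probe 13,15 → slot 15 empty, not found.

2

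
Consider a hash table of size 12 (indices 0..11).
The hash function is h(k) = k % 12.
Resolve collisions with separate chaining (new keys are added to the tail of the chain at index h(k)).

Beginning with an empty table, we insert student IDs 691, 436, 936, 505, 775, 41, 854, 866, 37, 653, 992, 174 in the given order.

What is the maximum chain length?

691 -> bucket 7
436 -> bucket 4
936 -> bucket 0
505 -> bucket 1
775 -> bucket 7 (collision)
41 -> bucket 5
854 -> bucket 2
866 -> bucket 2 (collision)
37 -> bucket 1 (collision)
653 -> bucket 5 (collision)
992 -> bucket 8
174 -> bucket 6
Final buckets:
0: 936
1: 505 -> 37
2: 854 -> 866
3: _
4: 436
5: 41 -> 653
6: 174
7: 691 -> 775
8: 992
9: _
10: _
11: _

2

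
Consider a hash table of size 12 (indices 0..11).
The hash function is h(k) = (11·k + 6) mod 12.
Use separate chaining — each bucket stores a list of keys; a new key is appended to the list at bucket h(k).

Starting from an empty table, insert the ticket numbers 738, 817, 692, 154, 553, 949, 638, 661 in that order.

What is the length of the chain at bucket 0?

738 → bucket 0
817 → bucket 5
692 → bucket 10
154 → bucket 8
553 → bucket 5 (collision)
949 → bucket 5 (collision)
638 → bucket 4
661 → bucket 5 (collision)
Final buckets:
0: 738
1: -
2: -
3: -
4: 638
5: 817 -> 553 -> 949 -> 661
6: -
7: -
8: 154
9: -
10: 692
11: -

1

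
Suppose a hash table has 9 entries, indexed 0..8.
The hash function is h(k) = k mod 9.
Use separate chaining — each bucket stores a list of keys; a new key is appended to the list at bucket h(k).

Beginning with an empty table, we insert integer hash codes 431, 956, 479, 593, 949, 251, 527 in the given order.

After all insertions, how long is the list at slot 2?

Insert 431: h=8, bucket 8 empty -> new chain.
Insert 956: h=2, bucket 2 empty -> new chain.
Insert 479: h=2, bucket 2 nonempty -> append to chain.
Insert 593: h=8, bucket 8 nonempty -> append to chain.
Insert 949: h=4, bucket 4 empty -> new chain.
Insert 251: h=8, bucket 8 nonempty -> append to chain.
Insert 527: h=5, bucket 5 empty -> new chain.
Final buckets:
0: —
1: —
2: 956 -> 479
3: —
4: 949
5: 527
6: —
7: —
8: 431 -> 593 -> 251

2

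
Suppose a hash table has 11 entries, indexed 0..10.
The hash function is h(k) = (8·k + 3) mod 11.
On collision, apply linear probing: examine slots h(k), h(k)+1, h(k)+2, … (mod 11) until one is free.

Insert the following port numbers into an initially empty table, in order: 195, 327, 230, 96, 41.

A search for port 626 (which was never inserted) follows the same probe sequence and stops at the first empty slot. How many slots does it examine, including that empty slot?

195 hashes to 1; slot 1 is free => place at 1.
327 hashes to 1; 1 taken => place at 2.
230 hashes to 6; slot 6 is free => place at 6.
96 hashes to 1; 1,2 taken => place at 3.
41 hashes to 1; 1,2,3 taken => place at 4.
Table: [—, 195, 327, 96, 41, —, 230, —, —, —, —]
Lookup 626: h=6, probe 6,7 → slot 7 empty, not found.

2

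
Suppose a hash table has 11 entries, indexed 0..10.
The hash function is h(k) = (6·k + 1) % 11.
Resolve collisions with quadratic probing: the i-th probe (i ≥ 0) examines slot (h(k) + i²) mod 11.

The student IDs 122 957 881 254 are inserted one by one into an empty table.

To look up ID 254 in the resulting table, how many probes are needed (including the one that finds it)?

Insert 122: h=7, slot 7 empty => index 7.
Insert 957: h=1, slot 1 empty => index 1.
Insert 881: h=7, slot 7 occupied => index 8.
Insert 254: h=7, slots 7,8 occupied => index 0.
Table: [254, 957, ., ., ., ., ., 122, 881, ., .]
Lookup 254: h=7, probe 7,8,0 → found at 0.

3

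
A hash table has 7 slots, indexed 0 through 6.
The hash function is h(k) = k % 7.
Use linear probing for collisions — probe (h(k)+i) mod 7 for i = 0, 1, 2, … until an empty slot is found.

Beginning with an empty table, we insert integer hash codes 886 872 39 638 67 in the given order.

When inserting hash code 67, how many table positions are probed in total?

4

Insert 886: h=4, slot 4 empty => index 4.
Insert 872: h=4, slot 4 occupied => index 5.
Insert 39: h=4, slots 4,5 occupied => index 6.
Insert 638: h=1, slot 1 empty => index 1.
Insert 67: h=4, slots 4,5,6 occupied => index 0.
Table: [67, 638, _, _, 886, 872, 39]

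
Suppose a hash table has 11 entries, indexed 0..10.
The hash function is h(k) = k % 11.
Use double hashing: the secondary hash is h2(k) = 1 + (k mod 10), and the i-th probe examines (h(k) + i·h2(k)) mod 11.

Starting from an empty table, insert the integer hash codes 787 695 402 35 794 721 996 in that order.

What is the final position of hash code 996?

787 hashes to 6; slot 6 is free -> place at 6.
695 hashes to 2; slot 2 is free -> place at 2.
402 hashes to 6, h2=3; 6 taken -> place at 9.
35 hashes to 2, h2=6; 2 taken -> place at 8.
794 hashes to 2, h2=5; 2 taken -> place at 7.
721 hashes to 6, h2=2; 6,8 taken -> place at 10.
996 hashes to 6, h2=7; 6,2,9 taken -> place at 5.
Table: [∅, ∅, 695, ∅, ∅, 996, 787, 794, 35, 402, 721]

5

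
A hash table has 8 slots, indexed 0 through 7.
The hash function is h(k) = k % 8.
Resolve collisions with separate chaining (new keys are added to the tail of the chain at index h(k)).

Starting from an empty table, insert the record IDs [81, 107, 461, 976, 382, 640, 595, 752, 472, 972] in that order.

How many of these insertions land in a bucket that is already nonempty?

81 → bucket 1
107 → bucket 3
461 → bucket 5
976 → bucket 0
382 → bucket 6
640 → bucket 0 (collision)
595 → bucket 3 (collision)
752 → bucket 0 (collision)
472 → bucket 0 (collision)
972 → bucket 4
Final buckets:
0: 976 -> 640 -> 752 -> 472
1: 81
2: _
3: 107 -> 595
4: 972
5: 461
6: 382
7: _

4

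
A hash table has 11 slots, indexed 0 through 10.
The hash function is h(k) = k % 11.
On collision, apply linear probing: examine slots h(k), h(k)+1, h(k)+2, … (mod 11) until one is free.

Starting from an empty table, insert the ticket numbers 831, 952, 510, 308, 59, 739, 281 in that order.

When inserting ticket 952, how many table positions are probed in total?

2

831 hashes to 6; slot 6 is free -> place at 6.
952 hashes to 6; 6 taken -> place at 7.
510 hashes to 4; slot 4 is free -> place at 4.
308 hashes to 0; slot 0 is free -> place at 0.
59 hashes to 4; 4 taken -> place at 5.
739 hashes to 2; slot 2 is free -> place at 2.
281 hashes to 6; 6,7 taken -> place at 8.
Table: [308, —, 739, —, 510, 59, 831, 952, 281, —, —]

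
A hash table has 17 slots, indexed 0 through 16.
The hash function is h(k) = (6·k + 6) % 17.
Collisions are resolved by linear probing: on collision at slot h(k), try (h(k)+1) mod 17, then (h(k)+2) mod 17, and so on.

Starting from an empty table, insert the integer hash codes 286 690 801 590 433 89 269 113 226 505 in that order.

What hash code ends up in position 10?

286: h=5 => slot 5
690: h=15 => slot 15
801: h=1 => slot 1
590: h=10 => slot 10
433: h=3 => slot 3
89: h=13 => slot 13
269: h=5, probe 5,6 => slot 6
113: h=4 => slot 4
226: h=2 => slot 2
505: h=10, probe 10,11 => slot 11
Table: [∅, 801, 226, 433, 113, 286, 269, ∅, ∅, ∅, 590, 505, ∅, 89, ∅, 690, ∅]

590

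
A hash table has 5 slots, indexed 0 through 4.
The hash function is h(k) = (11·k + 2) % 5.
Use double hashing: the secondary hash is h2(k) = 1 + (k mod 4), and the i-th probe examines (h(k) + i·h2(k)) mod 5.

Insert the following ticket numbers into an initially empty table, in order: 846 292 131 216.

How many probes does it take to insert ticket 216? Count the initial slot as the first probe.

3

Insert 846: h=3, slot 3 empty → index 3.
Insert 292: h=4, slot 4 empty → index 4.
Insert 131: h=3, h2=4, slot 3 occupied → index 2.
Insert 216: h=3, h2=1, slots 3,4 occupied → index 0.
Table: [216, —, 131, 846, 292]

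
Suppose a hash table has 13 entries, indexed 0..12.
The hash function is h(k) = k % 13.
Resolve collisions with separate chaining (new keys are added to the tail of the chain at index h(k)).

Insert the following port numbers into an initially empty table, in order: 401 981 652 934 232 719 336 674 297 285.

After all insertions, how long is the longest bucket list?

6

401 → bucket 11
981 → bucket 6
652 → bucket 2
934 → bucket 11 (collision)
232 → bucket 11 (collision)
719 → bucket 4
336 → bucket 11 (collision)
674 → bucket 11 (collision)
297 → bucket 11 (collision)
285 → bucket 12
Final buckets:
0: ∅
1: ∅
2: 652
3: ∅
4: 719
5: ∅
6: 981
7: ∅
8: ∅
9: ∅
10: ∅
11: 401 -> 934 -> 232 -> 336 -> 674 -> 297
12: 285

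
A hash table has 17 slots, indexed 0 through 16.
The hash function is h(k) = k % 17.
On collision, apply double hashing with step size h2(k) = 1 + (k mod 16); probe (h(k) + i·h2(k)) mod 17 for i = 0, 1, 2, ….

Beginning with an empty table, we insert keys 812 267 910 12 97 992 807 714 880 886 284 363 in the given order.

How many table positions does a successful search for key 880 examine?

3

812 hashes to 13; slot 13 is free → place at 13.
267 hashes to 12; slot 12 is free → place at 12.
910 hashes to 9; slot 9 is free → place at 9.
12 hashes to 12, h2=13; 12 taken → place at 8.
97 hashes to 12, h2=2; 12 taken → place at 14.
992 hashes to 6; slot 6 is free → place at 6.
807 hashes to 8, h2=8; 8 taken → place at 16.
714 hashes to 0; slot 0 is free → place at 0.
880 hashes to 13, h2=1; 13,14 taken → place at 15.
886 hashes to 2; slot 2 is free → place at 2.
284 hashes to 12, h2=13; 12,8 taken → place at 4.
363 hashes to 6, h2=12; 6 taken → place at 1.
Table: [714, 363, 886, _, 284, _, 992, _, 12, 910, _, _, 267, 812, 97, 880, 807]
Lookup 880: h=13, h2=1, probe 13,14,15 → found at 15.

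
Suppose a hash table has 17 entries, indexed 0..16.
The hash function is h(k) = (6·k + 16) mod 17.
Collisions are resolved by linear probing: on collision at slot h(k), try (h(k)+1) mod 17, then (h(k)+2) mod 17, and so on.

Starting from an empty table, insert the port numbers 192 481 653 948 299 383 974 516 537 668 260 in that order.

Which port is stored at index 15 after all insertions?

192: h=12 => slot 12
481: h=12, probe 12,13 => slot 13
653: h=7 => slot 7
948: h=9 => slot 9
299: h=8 => slot 8
383: h=2 => slot 2
974: h=12, probe 12,13,14 => slot 14
516: h=1 => slot 1
537: h=8, probe 8,9,10 => slot 10
668: h=12, probe 12,13,14,15 => slot 15
260: h=12, probe 12,13,14,15,16 => slot 16
Table: [∅, 516, 383, ∅, ∅, ∅, ∅, 653, 299, 948, 537, ∅, 192, 481, 974, 668, 260]

668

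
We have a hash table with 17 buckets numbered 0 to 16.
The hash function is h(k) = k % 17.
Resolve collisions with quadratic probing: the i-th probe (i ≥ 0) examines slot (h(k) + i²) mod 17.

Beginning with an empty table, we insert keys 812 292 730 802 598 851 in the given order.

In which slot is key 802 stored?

812 hashes to 13; slot 13 is free -> place at 13.
292 hashes to 3; slot 3 is free -> place at 3.
730 hashes to 16; slot 16 is free -> place at 16.
802 hashes to 3; 3 taken -> place at 4.
598 hashes to 3; 3,4 taken -> place at 7.
851 hashes to 1; slot 1 is free -> place at 1.
Table: [-, 851, -, 292, 802, -, -, 598, -, -, -, -, -, 812, -, -, 730]

4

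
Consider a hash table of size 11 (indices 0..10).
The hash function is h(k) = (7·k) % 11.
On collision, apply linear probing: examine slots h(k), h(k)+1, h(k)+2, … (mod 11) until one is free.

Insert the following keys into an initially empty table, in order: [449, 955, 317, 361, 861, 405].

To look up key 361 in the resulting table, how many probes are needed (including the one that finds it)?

Insert 449: h=8, slot 8 empty => index 8.
Insert 955: h=8, slot 8 occupied => index 9.
Insert 317: h=8, slots 8,9 occupied => index 10.
Insert 361: h=8, slots 8,9,10 occupied => index 0.
Insert 861: h=10, slots 10,0 occupied => index 1.
Insert 405: h=8, slots 8,9,10,0,1 occupied => index 2.
Table: [361, 861, 405, -, -, -, -, -, 449, 955, 317]
Lookup 361: h=8, probe 8,9,10,0 → found at 0.

4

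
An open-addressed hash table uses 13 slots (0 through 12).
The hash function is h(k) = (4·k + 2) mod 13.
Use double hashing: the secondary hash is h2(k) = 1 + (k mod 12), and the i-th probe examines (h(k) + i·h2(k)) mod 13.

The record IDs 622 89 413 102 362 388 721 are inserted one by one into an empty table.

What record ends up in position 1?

622: h=7 => slot 7
89: h=7, h2=6, probe 7,0 => slot 0
413: h=3 => slot 3
102: h=7, h2=7, probe 7,1 => slot 1
362: h=7, h2=3, probe 7,10 => slot 10
388: h=7, h2=5, probe 7,12 => slot 12
721: h=0, h2=2, probe 0,2 => slot 2
Table: [89, 102, 721, 413, ., ., ., 622, ., ., 362, ., 388]

102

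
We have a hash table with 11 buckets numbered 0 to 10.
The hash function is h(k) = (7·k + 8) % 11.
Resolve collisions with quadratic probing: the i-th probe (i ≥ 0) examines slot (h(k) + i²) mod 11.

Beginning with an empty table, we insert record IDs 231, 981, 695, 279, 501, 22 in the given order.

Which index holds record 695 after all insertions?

1

231: h=8 => slot 8
981: h=0 => slot 0
695: h=0, probe 0,1 => slot 1
279: h=3 => slot 3
501: h=6 => slot 6
22: h=8, probe 8,9 => slot 9
Table: [981, 695, -, 279, -, -, 501, -, 231, 22, -]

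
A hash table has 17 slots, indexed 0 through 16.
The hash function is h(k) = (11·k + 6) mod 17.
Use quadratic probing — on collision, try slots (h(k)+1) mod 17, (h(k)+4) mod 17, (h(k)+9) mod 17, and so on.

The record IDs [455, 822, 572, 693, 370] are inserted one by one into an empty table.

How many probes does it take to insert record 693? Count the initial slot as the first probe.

455: h=13 => slot 13
822: h=4 => slot 4
572: h=8 => slot 8
693: h=13, probe 13,14 => slot 14
370: h=13, probe 13,14,0 => slot 0
Table: [370, -, -, -, 822, -, -, -, 572, -, -, -, -, 455, 693, -, -]

2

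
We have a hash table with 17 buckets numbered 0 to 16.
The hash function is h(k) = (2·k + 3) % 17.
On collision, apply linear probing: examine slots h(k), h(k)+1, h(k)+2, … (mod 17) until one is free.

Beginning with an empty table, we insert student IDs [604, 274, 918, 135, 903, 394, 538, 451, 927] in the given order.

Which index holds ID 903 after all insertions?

Insert 604: h=4, slot 4 empty => index 4.
Insert 274: h=7, slot 7 empty => index 7.
Insert 918: h=3, slot 3 empty => index 3.
Insert 135: h=1, slot 1 empty => index 1.
Insert 903: h=7, slot 7 occupied => index 8.
Insert 394: h=9, slot 9 empty => index 9.
Insert 538: h=8, slots 8,9 occupied => index 10.
Insert 451: h=4, slot 4 occupied => index 5.
Insert 927: h=4, slots 4,5 occupied => index 6.
Table: [_, 135, _, 918, 604, 451, 927, 274, 903, 394, 538, _, _, _, _, _, _]

8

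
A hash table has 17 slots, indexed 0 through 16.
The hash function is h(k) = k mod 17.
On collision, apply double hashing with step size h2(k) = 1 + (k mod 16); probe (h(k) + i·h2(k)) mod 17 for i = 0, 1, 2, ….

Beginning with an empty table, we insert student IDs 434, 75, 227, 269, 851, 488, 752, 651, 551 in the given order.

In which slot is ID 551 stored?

Insert 434: h=9, slot 9 empty => index 9.
Insert 75: h=7, slot 7 empty => index 7.
Insert 227: h=6, slot 6 empty => index 6.
Insert 269: h=14, slot 14 empty => index 14.
Insert 851: h=1, slot 1 empty => index 1.
Insert 488: h=12, slot 12 empty => index 12.
Insert 752: h=4, slot 4 empty => index 4.
Insert 651: h=5, slot 5 empty => index 5.
Insert 551: h=7, h2=8, slot 7 occupied => index 15.
Table: [-, 851, -, -, 752, 651, 227, 75, -, 434, -, -, 488, -, 269, 551, -]

15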